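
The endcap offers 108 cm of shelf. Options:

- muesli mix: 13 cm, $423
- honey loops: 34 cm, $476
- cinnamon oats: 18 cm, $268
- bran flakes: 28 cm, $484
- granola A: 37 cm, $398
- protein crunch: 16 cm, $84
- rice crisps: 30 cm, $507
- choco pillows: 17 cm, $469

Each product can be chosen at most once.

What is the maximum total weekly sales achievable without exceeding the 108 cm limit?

2151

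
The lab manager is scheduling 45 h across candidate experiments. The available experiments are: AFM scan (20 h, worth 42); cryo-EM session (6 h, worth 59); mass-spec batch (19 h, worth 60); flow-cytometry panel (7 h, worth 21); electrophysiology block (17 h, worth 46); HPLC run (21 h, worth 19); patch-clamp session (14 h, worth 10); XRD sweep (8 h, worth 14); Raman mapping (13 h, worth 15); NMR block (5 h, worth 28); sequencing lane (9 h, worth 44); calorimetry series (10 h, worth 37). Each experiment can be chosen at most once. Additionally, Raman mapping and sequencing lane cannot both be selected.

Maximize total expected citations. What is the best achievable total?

203

Taking cryo-EM session + flow-cytometry panel + XRD sweep + NMR block + sequencing lane + calorimetry series: 45 h used, 203 in expected citations.
An exhaustive check of the 4096 subsets confirms 203.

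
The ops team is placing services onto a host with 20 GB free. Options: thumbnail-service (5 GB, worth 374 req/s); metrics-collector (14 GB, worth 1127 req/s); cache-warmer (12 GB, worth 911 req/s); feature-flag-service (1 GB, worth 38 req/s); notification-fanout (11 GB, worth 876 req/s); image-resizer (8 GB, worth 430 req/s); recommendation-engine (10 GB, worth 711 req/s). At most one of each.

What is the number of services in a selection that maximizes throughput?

The maximum throughput within 20 GB is 1539.
One optimal bundle: thumbnail-service + metrics-collector + feature-flag-service (20 GB).
Every optimal selection uses 3 services.

3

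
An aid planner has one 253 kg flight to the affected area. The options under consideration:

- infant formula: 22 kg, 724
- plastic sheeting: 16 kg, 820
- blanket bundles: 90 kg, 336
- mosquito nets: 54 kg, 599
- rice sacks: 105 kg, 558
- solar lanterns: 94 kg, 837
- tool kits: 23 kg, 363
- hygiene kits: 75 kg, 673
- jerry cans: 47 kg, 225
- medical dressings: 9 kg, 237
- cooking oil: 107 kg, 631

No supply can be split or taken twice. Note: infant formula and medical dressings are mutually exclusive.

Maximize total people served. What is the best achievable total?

3417

Best packing: infant formula + plastic sheeting + solar lanterns + tool kits + hygiene kits — 230 kg, 3417 total.
No other feasible combination exceeds 3417.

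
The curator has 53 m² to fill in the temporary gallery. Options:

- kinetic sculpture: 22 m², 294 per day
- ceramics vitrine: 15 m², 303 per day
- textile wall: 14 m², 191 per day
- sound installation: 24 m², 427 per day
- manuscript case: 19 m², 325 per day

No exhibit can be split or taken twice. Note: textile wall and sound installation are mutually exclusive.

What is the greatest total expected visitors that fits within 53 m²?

819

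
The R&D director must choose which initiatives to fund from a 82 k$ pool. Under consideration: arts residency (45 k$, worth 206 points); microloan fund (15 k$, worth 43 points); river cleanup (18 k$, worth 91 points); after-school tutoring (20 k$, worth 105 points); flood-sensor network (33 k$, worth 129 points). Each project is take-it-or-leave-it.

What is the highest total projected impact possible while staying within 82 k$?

Taking the top-ratio projects first gives river cleanup + after-school tutoring + flood-sensor network for 325 (71 k$).
The 51 k$ tied up in river cleanup and flood-sensor network is better spent on arts residency + microloan fund — total rises to 354 (80 k$).

354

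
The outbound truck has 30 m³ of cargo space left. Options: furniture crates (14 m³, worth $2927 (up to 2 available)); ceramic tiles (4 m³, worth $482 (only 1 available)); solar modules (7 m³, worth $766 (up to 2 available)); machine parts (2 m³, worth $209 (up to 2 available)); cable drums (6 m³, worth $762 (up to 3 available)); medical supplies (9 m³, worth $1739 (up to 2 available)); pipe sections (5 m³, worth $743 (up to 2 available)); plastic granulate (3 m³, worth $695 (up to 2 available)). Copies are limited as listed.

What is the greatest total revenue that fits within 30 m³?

6063

Greedy by ratio would take furniture crates + medical supplies + 2×plastic granulate: 29 m³ used, total 6056.
Dropping medical supplies and 2×plastic granulate frees 15 m³; slotting in furniture crates + machine parts (16 m³) lifts the total to 6063 at 30 m³.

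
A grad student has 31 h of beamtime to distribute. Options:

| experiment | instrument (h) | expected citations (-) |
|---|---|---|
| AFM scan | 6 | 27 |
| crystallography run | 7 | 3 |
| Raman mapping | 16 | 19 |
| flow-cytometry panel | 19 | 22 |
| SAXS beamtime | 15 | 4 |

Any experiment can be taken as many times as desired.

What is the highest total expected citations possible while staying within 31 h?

135

Taking 5×AFM scan: 30 h used, 135 in expected citations.
Nothing else within 31 h beats 135.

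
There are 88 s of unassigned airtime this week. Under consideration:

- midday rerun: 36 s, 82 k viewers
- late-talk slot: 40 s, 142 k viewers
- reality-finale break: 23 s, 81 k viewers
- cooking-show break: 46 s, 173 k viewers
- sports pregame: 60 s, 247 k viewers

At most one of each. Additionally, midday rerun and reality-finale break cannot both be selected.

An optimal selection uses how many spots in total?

The maximum expected reach within 88 s is 328.
For example reality-finale break + sports pregame achieves it, using 83 s.
Any selection reaching 328 contains exactly 2 spots.

2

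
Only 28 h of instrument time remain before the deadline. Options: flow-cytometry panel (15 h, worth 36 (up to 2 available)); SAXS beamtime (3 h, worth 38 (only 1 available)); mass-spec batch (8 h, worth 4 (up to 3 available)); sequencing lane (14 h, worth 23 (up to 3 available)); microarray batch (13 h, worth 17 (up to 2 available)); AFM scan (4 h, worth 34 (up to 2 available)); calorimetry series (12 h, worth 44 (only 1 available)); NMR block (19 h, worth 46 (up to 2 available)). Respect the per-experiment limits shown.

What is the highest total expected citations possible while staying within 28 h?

150

SAXS beamtime + 2×AFM scan + calorimetry series uses 23 of the 28 h and totals 150.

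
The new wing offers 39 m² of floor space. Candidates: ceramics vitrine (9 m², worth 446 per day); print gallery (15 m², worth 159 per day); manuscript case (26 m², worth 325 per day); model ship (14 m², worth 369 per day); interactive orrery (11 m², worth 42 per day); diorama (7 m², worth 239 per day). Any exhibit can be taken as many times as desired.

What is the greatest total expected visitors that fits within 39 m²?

1784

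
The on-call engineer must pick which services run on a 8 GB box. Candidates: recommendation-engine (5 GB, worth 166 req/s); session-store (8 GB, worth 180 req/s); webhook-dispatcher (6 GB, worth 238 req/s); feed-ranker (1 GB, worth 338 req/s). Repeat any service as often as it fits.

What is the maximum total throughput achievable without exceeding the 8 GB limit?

8×feed-ranker uses 8 of the 8 GB and totals 2704.
Nothing else within 8 GB beats 2704.

2704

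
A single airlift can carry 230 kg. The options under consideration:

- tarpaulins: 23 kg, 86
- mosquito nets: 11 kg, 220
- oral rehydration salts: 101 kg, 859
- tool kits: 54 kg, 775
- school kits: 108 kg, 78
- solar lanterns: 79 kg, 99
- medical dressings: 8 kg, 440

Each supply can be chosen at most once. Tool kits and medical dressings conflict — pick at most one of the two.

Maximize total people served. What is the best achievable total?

1940

Taking tarpaulins + mosquito nets + oral rehydration salts + tool kits: 189 kg used, 1940 in people served.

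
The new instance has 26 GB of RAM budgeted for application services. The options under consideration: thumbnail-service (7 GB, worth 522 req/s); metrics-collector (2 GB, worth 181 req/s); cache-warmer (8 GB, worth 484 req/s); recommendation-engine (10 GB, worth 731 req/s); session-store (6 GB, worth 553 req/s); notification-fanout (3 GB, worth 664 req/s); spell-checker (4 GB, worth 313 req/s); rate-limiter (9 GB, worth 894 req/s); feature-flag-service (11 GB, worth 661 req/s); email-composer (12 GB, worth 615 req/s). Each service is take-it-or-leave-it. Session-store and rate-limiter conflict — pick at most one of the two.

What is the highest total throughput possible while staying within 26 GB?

2602

Recommendation-engine + notification-fanout + spell-checker + rate-limiter uses 26 of the 26 GB and totals 2602.
Runner-up thumbnail-service + metrics-collector + notification-fanout + spell-checker + rate-limiter tops out at 2574.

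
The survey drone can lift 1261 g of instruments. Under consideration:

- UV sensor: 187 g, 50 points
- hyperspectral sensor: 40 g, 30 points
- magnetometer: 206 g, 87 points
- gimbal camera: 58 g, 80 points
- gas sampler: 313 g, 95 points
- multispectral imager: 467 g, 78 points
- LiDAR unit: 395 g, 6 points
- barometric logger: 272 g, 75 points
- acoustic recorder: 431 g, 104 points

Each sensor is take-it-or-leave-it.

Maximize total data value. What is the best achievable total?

Filling by ratio: UV sensor + hyperspectral sensor + magnetometer + gimbal camera + gas sampler + barometric logger for 417, with 185 g left unused.
Dropping barometric logger frees 272 g; slotting in acoustic recorder (431 g) lifts the total to 446 at 1235 g.
Every other selection either busts 1261 g or fails to beat 446.

446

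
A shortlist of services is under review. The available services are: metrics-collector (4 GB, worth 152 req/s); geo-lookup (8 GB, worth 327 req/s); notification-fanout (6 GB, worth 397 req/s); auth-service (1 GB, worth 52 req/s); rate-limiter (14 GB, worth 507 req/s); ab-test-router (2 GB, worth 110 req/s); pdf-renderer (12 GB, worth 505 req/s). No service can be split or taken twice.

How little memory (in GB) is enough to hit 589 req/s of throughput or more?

Look for the lowest-memory combination reaching 589.
Taking metrics-collector + notification-fanout + auth-service gives 601 (≥ 589) for 11 GB.
Below 11 GB the best achievable stays under 589.

11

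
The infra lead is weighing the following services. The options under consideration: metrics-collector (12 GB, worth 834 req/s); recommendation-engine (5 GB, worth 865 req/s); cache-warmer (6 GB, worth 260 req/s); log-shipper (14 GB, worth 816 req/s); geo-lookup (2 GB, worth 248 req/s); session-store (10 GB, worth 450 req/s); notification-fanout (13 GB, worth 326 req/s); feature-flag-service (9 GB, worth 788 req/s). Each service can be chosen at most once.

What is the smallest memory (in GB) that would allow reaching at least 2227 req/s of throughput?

Need the lightest bundle worth ≥ 2227.
metrics-collector + recommendation-engine + feature-flag-service reaches 2487 using 26 GB.
Below 26 GB the best achievable stays under 2227.

26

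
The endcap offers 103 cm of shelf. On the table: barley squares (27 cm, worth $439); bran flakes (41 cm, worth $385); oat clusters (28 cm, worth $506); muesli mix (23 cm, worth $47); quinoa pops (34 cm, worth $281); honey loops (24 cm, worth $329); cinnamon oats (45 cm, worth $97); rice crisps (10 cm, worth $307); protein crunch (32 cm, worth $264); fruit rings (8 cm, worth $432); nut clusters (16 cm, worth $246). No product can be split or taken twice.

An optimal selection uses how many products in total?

5

Best achievable weekly sales is 2013.
One optimal bundle: barley squares + oat clusters + honey loops + rice crisps + fruit rings (97 cm).
Every optimal selection uses 5 products.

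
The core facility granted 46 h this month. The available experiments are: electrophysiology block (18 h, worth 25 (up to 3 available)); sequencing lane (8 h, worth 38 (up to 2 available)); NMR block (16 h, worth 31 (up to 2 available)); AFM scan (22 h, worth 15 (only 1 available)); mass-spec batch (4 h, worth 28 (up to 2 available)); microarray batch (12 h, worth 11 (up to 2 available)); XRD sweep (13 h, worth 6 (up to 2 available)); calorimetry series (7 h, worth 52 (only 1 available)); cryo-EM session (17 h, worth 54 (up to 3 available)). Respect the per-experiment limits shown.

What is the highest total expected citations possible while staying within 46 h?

By expected citations per h: calorimetry series 7.43, mass-spec batch 7.00, sequencing lane 4.75, cryo-EM session 3.18 lead.
Taking the top-ratio experiments first gives 2×sequencing lane + 2×mass-spec batch + microarray batch + calorimetry series for 195 (43 h).
The 16 h tied up in mass-spec batch and microarray batch is better spent on cryo-EM session — total rises to 210 (44 h).
The spare 2 h is too small for any remaining experiment, and no exchange beats 210.

210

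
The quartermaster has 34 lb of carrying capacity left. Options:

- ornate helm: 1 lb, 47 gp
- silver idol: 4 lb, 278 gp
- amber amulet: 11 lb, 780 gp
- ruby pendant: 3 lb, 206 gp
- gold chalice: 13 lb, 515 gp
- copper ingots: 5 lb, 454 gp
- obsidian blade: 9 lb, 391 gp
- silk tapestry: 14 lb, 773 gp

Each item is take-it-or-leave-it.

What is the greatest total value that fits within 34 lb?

By value per lb: copper ingots 90.80, amber amulet 70.91, silver idol 69.50 lead.
Taking the top-ratio items first gives ornate helm + silver idol + amber amulet + ruby pendant + copper ingots + obsidian blade for 2156 (33 lb).
Replace ornate helm and ruby pendant and obsidian blade with silk tapestry: the trade gains 129 net, giving 2285 at 34 lb.

2285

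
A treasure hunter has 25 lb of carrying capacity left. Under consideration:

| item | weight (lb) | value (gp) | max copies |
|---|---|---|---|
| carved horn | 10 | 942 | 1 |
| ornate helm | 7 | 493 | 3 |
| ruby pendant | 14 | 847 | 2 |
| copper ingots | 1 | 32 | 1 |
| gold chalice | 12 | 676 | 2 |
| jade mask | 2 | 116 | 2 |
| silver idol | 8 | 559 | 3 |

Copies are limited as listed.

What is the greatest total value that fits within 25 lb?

1994

Greedy by ratio would take carved horn + 2×ornate helm + copper ingots: 25 lb used, total 1960.
Dropping ornate helm and copper ingots frees 8 lb; slotting in silver idol (8 lb) lifts the total to 1994 at 25 lb.
Every other selection either busts 25 lb or exceeds an availability limit or fails to beat 1994.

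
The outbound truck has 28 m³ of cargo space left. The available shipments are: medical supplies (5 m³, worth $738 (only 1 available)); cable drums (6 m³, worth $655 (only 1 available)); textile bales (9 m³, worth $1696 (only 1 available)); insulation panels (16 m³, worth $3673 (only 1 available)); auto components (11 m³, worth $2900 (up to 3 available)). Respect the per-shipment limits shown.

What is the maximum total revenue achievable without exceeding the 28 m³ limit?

6573

Density check — auto components 263.64, insulation panels 229.56, textile bales 188.44 are the best per m³.
The ratio heuristic lands on medical supplies + 2×auto components (6538) but leaves 1 m³ idle.
Dropping medical supplies and auto components frees 16 m³; slotting in insulation panels (16 m³) lifts the total to 6573 at 27 m³.
The spare 1 m³ is too small for any remaining shipment, and no exchange beats 6573.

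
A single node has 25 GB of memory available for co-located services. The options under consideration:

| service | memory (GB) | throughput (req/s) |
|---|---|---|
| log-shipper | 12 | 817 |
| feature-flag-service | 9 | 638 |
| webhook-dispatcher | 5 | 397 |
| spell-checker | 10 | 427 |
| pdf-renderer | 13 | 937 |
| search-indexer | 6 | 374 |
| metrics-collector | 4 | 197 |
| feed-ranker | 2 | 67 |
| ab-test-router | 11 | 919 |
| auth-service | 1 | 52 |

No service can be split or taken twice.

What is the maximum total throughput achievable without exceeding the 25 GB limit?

The ratio ordering already packs tightly: feature-flag-service + webhook-dispatcher + ab-test-router, 25 GB, 1954.
No other feasible combination exceeds 1954.

1954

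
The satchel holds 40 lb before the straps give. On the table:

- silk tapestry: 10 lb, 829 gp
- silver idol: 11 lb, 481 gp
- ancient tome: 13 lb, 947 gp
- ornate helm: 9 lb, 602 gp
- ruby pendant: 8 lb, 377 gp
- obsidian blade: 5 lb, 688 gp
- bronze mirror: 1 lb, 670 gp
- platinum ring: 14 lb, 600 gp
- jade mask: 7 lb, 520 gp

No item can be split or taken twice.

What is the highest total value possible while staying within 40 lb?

3736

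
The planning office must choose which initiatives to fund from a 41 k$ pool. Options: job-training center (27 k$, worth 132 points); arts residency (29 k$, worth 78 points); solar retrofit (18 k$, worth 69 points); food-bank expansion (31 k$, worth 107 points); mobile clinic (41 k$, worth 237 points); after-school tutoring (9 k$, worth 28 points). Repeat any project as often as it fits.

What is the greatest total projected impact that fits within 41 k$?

237

The ratio ordering already packs tightly: mobile clinic, 41 k$, 237.
Every other selection either busts 41 k$ or fails to beat 237.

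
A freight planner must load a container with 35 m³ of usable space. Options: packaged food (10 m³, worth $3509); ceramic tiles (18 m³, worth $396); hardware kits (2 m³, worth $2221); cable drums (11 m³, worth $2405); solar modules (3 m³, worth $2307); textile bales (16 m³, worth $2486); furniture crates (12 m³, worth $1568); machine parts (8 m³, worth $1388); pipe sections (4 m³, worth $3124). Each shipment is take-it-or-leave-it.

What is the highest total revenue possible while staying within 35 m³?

Ranking by ratio (revenue/m³): hardware kits 1110.50, pipe sections 781.00, solar modules 769.00.
A density-first pass picks packaged food + hardware kits + cable drums + solar modules + pipe sections — 13566 at 30 m³.
The 11 m³ tied up in cable drums is better spent on textile bales — total rises to 13647 (35 m³).
That's the maximum — no swap from here does better than 13647.

13647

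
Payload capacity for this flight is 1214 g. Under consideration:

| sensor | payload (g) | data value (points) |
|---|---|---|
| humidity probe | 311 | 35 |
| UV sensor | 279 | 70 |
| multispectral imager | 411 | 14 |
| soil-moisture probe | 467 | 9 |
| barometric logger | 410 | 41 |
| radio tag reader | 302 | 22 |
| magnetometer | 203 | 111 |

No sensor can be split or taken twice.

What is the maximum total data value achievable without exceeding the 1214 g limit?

Best packing: humidity probe + UV sensor + barometric logger + magnetometer — 1203 g, 257 total.
Runner-up UV sensor + barometric logger + radio tag reader + magnetometer tops out at 244.

257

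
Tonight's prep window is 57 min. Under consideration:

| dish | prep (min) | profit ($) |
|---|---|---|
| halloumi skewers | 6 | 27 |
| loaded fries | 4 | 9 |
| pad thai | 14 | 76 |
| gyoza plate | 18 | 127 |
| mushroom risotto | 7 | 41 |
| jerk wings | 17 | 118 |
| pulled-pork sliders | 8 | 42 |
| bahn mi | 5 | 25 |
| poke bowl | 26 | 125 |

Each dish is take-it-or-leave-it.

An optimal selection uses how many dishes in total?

The maximum profit within 57 min is 363.
One optimal bundle: pad thai + gyoza plate + jerk wings + pulled-pork sliders (57 min).
All optima have 4 dishes.

4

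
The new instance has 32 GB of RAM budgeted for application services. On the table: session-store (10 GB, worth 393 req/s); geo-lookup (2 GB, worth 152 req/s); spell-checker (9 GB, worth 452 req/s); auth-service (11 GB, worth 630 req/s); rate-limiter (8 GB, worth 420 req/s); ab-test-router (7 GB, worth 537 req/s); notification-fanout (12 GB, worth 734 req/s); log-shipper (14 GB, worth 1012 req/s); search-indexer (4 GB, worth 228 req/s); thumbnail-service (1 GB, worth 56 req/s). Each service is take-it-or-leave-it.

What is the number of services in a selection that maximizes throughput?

Best achievable throughput is 2179.
auth-service + ab-test-router + log-shipper hits 2179 at 32 GB.
Any selection reaching 2179 contains exactly 3 services.

3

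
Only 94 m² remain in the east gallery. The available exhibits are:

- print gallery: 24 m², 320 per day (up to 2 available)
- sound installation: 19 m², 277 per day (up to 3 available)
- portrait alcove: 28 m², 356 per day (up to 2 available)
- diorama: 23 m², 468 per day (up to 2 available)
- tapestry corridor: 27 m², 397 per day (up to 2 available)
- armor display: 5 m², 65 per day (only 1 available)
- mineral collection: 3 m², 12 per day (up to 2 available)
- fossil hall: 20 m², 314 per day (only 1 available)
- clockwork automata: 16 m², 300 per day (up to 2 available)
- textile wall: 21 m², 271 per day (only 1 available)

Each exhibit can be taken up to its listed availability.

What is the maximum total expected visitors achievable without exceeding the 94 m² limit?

1698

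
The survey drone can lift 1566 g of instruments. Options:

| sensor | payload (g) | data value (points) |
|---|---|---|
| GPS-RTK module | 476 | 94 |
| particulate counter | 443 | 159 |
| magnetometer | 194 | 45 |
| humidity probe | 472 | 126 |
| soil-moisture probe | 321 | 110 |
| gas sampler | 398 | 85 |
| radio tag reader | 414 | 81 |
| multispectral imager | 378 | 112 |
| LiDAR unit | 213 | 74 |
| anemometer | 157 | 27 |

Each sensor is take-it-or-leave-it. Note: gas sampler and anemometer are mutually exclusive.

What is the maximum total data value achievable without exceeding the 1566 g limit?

Particulate counter + magnetometer + soil-moisture probe + multispectral imager + LiDAR unit uses 1549 of the 1566 g and totals 500.
The closest alternative, particulate counter + soil-moisture probe + multispectral imager + LiDAR unit + anemometer, reaches only 482.

500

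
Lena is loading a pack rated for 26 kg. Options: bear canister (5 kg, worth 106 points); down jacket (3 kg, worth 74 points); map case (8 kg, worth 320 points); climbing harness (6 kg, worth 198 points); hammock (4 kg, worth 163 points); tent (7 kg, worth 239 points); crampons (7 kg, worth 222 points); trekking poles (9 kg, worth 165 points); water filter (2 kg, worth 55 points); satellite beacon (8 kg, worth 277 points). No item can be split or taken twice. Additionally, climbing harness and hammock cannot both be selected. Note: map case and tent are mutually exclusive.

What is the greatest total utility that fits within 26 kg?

Ranking by ratio (utility/kg): hammock 40.75, map case 40.00, satellite beacon 34.62, tent 34.14.
Hammock + tent + crampons + satellite beacon uses 26 of the 26 kg and totals 901.

901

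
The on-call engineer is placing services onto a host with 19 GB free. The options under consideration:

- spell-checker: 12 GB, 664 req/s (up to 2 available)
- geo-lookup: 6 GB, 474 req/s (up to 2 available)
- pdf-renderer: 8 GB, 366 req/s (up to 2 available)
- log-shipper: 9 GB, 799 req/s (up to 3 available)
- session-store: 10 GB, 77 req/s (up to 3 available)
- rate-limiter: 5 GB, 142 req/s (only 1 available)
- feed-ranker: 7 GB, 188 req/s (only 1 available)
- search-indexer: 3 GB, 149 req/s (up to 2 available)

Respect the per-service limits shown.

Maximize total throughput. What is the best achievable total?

Taking 2×log-shipper: 18 GB used, 1598 in throughput.
The spare 1 GB is too small for any remaining service, and no exchange beats 1598.

1598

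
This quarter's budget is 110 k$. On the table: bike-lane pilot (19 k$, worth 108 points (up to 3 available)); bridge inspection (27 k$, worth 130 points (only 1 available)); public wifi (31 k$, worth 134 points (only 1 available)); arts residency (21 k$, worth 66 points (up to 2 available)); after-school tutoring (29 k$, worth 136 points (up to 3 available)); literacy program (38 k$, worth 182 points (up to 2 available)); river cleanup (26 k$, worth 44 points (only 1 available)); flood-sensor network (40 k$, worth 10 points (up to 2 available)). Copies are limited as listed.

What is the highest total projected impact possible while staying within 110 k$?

Greedy by ratio would take 3×bike-lane pilot + bridge inspection + arts residency: 105 k$ used, total 520.
But 2×bike-lane pilot + after-school tutoring + literacy program fits in 105 k$ and reaches 534.
No other feasible combination exceeds 534.

534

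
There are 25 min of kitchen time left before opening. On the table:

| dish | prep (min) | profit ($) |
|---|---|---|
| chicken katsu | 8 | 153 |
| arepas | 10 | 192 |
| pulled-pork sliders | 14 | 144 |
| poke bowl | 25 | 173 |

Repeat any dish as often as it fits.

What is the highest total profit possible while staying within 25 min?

Ranking by ratio (profit/min): arepas 19.20, chicken katsu 19.12, pulled-pork sliders 10.29.
A density-first pass picks 2×arepas — 384 at 20 min.
Dropping 2×arepas frees 20 min; slotting in 3×chicken katsu (24 min) lifts the total to 459 at 24 min.
The spare 1 min is too small for any remaining dish, and no exchange beats 459.

459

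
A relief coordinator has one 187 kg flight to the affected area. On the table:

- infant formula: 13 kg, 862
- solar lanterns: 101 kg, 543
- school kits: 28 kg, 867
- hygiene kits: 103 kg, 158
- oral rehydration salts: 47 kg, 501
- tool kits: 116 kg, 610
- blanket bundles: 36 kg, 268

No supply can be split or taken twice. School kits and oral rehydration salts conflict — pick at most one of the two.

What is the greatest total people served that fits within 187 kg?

Density check — infant formula 66.31, school kits 30.96, oral rehydration salts 10.66, blanket bundles 7.44 are the best per kg.
Taking infant formula + solar lanterns + school kits + blanket bundles: 178 kg used, 2540 in people served.

2540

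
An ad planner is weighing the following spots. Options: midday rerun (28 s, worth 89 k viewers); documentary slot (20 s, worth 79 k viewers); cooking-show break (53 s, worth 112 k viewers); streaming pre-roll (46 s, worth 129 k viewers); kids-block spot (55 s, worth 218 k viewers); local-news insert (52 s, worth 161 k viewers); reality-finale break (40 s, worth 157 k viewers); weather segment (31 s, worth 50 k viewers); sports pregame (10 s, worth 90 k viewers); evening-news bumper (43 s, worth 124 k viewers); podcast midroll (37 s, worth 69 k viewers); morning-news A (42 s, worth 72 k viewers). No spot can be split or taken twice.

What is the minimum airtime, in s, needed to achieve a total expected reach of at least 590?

151

Look for the lowest-airtime combination reaching 590.
Taking streaming pre-roll + kids-block spot + reality-finale break + sports pregame gives 594 (≥ 590) for 151 s.
No combination under 151 s hits 590.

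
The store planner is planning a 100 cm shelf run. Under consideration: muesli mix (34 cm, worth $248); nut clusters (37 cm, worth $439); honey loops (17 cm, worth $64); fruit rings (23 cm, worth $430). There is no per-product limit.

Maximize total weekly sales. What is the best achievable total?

4×fruit rings uses 92 of the 100 cm and totals 1720.
Nothing else within 100 cm beats 1720.

1720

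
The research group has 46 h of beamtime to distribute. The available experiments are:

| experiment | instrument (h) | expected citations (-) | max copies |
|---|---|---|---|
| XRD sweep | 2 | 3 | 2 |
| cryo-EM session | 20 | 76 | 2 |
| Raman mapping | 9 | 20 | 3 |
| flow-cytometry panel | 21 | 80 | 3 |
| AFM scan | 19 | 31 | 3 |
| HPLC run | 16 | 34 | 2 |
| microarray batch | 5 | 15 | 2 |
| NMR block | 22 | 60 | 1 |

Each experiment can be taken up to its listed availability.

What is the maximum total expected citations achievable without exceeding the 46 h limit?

Taking the top-ratio experiments first gives 2×XRD sweep + 2×flow-cytometry panel for 166 (46 h).
The 25 h tied up in 2×XRD sweep and flow-cytometry panel is better spent on cryo-EM session + microarray batch — total rises to 171 (46 h).
Every other selection either busts 46 h or exceeds an availability limit or fails to beat 171.

171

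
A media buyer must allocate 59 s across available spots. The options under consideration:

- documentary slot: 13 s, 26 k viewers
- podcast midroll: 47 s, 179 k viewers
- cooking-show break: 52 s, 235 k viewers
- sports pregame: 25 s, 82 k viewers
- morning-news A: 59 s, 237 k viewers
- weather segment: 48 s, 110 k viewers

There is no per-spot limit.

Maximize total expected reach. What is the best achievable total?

237

Filling by ratio: cooking-show break for 235, with 7 s left unused.
Dropping cooking-show break frees 52 s; slotting in morning-news A (59 s) lifts the total to 237 at 59 s.
Every other selection either busts 59 s or fails to beat 237.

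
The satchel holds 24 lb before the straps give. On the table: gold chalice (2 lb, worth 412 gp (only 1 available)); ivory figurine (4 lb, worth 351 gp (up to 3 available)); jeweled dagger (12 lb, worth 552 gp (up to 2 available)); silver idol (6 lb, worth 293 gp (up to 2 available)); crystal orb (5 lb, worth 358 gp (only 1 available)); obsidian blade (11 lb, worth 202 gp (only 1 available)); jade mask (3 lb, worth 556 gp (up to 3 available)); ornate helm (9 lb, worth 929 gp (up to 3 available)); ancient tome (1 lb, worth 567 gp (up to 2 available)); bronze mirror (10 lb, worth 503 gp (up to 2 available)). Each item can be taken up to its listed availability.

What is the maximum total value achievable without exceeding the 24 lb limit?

4143

The ratio ordering already packs tightly: gold chalice + 3×jade mask + ornate helm + 2×ancient tome, 22 lb, 4143.
Nothing else within 24 lb beats 4143.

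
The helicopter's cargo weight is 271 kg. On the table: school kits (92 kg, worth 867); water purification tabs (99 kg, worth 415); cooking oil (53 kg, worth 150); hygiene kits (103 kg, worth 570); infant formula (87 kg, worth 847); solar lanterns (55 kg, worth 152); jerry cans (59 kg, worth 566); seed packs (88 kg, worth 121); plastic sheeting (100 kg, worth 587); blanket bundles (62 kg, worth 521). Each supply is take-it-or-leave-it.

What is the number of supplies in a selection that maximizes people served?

3

The maximum people served within 271 kg is 2280.
One optimal bundle: school kits + infant formula + jerry cans (238 kg).
All optima have 3 supplies.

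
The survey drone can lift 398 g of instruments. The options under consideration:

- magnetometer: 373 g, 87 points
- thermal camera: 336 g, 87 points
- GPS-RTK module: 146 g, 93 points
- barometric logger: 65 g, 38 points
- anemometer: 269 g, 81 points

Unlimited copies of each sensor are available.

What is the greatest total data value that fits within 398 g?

By data value per g: GPS-RTK module 0.64, barometric logger 0.58, anemometer 0.30, thermal camera 0.26 lead.
Greedy by ratio would take 2×GPS-RTK module + barometric logger: 357 g used, total 224.
Replace 2×GPS-RTK module with 5×barometric logger: the trade gains 4 net, giving 228 at 390 g.

228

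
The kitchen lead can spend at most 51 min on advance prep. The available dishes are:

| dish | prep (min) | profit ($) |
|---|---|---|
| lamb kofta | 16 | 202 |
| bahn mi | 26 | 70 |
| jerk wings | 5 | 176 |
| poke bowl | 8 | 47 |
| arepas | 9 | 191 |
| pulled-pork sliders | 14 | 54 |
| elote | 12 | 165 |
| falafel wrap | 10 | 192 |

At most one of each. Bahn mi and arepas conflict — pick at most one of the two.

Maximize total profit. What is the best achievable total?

808

Density check — jerk wings 35.20, arepas 21.22, falafel wrap 19.20 are the best per min.
Greedy by ratio would take jerk wings + poke bowl + arepas + elote + falafel wrap: 44 min used, total 771.
Replace elote with lamb kofta: the trade gains 37 net, giving 808 at 48 min.
That's the maximum — no feasible swap from here does better than 808.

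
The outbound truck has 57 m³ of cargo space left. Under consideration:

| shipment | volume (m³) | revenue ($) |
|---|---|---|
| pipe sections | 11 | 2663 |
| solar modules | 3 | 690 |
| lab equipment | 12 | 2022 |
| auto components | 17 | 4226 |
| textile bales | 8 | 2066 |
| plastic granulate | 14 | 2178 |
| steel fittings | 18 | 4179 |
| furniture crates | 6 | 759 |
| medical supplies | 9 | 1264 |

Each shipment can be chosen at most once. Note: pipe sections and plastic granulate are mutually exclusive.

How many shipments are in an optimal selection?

5

Optimal total is 13824.
For example pipe sections + solar modules + auto components + textile bales + steel fittings achieves it, using 57 m³.
Any selection reaching 13824 contains exactly 5 shipments.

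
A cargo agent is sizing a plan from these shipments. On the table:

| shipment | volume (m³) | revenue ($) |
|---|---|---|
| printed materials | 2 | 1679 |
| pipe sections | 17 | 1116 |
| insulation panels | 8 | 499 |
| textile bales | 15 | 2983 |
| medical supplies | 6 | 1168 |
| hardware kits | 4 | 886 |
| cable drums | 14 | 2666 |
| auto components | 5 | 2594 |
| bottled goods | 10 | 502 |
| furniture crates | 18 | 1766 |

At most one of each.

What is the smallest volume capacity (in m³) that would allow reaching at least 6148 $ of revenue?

17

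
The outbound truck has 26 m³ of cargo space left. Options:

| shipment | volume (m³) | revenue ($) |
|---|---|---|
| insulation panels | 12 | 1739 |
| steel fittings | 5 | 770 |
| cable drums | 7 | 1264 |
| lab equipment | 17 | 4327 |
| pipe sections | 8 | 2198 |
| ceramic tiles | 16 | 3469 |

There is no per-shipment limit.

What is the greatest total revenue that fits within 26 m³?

6594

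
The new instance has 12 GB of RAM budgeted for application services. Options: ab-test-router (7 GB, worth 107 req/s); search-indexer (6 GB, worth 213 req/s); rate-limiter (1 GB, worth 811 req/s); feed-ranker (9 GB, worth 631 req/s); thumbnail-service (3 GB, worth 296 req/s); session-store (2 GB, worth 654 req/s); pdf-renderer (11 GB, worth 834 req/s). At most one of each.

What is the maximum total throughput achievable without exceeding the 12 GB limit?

2096

By throughput per GB: rate-limiter 811.00, session-store 327.00, thumbnail-service 98.67 lead.
A density-first pass picks search-indexer + rate-limiter + thumbnail-service + session-store — 1974 at 12 GB.
Replace search-indexer and thumbnail-service with feed-ranker: the trade gains 122 net, giving 2096 at 12 GB.
The closest alternative, search-indexer + rate-limiter + thumbnail-service + session-store, reaches only 1974.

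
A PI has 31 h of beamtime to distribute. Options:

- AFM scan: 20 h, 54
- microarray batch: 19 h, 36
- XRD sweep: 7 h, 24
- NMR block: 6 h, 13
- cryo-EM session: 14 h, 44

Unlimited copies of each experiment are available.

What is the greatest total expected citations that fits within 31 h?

Best packing: 4×XRD sweep — 28 h, 96 total.
Every other selection either busts 31 h or fails to beat 96.

96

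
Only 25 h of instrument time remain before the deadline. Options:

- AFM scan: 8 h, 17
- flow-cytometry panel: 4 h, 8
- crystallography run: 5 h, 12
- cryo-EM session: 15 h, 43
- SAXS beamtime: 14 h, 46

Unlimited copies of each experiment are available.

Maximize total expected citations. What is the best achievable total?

70

Density check — SAXS beamtime 3.29, cryo-EM session 2.87, crystallography run 2.40, AFM scan 2.12 are the best per h.
Taking 2×crystallography run + SAXS beamtime: 24 h used, 70 in expected citations.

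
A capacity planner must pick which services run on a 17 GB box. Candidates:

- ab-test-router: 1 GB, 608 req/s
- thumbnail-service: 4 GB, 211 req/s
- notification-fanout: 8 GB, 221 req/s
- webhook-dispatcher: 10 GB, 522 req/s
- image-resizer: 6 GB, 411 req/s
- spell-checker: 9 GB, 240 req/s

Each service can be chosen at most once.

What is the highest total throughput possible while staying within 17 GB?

Density check — ab-test-router 608.00, image-resizer 68.50, thumbnail-service 52.75 are the best per GB.
Filling by ratio: ab-test-router + thumbnail-service + image-resizer for 1230, with 6 GB left unused.
The 4 GB tied up in thumbnail-service is better spent on webhook-dispatcher — total rises to 1541 (17 GB).
Next best is ab-test-router + thumbnail-service + webhook-dispatcher at 1341 (15 GB) — short by 200.

1541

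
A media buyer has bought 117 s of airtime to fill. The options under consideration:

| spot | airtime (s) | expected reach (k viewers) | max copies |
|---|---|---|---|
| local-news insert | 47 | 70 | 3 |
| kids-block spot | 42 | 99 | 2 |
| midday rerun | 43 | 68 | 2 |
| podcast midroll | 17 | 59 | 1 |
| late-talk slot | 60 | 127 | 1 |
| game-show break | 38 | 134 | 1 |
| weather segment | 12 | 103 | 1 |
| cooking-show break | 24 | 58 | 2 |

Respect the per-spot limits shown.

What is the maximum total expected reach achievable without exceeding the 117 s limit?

412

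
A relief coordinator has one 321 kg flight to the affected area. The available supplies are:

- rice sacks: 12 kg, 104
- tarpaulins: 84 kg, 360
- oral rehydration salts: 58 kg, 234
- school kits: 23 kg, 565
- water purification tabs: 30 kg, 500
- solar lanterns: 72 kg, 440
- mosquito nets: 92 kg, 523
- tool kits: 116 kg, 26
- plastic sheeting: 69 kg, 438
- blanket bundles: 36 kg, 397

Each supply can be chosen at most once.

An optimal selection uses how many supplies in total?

7

The maximum people served within 321 kg is 2761.
For example rice sacks + oral rehydration salts + school kits + water purification tabs + mosquito nets + plastic sheeting + blanket bundles achieves it, using 320 kg.
Any selection reaching 2761 contains exactly 7 supplies.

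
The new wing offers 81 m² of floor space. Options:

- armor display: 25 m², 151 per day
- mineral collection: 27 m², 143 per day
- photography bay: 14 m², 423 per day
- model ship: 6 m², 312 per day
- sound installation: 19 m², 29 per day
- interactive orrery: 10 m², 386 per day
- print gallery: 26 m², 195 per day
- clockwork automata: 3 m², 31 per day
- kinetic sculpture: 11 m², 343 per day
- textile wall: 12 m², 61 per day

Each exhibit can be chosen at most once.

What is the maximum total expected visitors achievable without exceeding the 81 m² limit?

1720

By expected visitors per m²: model ship 52.00, interactive orrery 38.60, kinetic sculpture 31.18, photography bay 30.21 lead.
Filling by ratio: photography bay + model ship + interactive orrery + print gallery + clockwork automata + kinetic sculpture for 1690, with 11 m² left unused.
The 3 m² tied up in clockwork automata is better spent on textile wall — total rises to 1720 (79 m²).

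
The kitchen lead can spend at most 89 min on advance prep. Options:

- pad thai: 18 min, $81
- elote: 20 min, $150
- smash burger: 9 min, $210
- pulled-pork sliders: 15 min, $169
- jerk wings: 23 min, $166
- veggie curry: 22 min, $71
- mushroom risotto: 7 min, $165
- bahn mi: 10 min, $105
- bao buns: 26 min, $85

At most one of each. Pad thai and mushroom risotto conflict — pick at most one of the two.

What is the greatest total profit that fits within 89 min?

965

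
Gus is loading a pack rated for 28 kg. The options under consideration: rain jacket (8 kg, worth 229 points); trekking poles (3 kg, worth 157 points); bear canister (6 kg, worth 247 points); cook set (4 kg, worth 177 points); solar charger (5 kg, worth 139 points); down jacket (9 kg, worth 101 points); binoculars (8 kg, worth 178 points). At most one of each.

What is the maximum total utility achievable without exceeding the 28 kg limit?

949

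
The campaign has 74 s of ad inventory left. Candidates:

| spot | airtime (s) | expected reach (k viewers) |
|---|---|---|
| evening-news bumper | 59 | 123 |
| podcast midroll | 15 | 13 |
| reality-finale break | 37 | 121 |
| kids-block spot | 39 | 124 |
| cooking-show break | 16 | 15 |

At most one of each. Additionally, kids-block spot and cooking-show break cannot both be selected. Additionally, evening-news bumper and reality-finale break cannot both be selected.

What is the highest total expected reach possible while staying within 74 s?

149

Podcast midroll + reality-finale break + cooking-show break uses 68 of the 74 s and totals 149.
The closest alternative, podcast midroll + kids-block spot, reaches only 137.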